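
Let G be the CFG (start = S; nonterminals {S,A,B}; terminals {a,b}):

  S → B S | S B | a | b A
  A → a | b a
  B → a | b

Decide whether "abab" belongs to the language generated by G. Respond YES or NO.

CNF form of G:
  S -> B S | S B | T0 A | a
  A -> T0 T1 | a
  B -> a | b
  T0 -> b
  T1 -> a

Fill CYK table bottom-up:
  T[0,0] 'a' = {A,B,S,T1}  orig:{A,B,S}
  T[1,1] 'b' = {B,T0}  orig:{B}
  T[2,2] 'a' = {A,B,S,T1}  orig:{A,B,S}
  T[3,3] 'b' = {B,T0}  orig:{B}
  T[0,1] 'ab' = {S}
  T[1,2] 'ba' = {A,S}
  T[2,3] 'ab' = {S}
  T[0,2] 'aba' = {S}
  T[1,3] 'bab' = {S}
  T[0,3] 'abab' = {S}

S ∈ T[0,3] ⇒ YES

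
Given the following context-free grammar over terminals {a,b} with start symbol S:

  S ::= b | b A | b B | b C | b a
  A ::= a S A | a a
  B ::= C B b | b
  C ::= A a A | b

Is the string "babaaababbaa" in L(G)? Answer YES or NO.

Convert to CNF:
  S -> T1 A | T1 B | T1 C | T1 T0 | b
  A -> T0 T0 | T0 X2
  B -> C X3 | b
  C -> A X4 | b
  T0 -> a
  T1 -> b
  X2 -> S A
  X3 -> B T1
  X4 -> T0 A

CYK table (by increasing span):
  T[0,0] 'b' = {B,C,S,T1}  orig:{B,C,S}
  T[1,1] 'a' = {T0}  orig:{}
  T[2,2] 'b' = {B,C,S,T1}  orig:{B,C,S}
  T[3,3] 'a' = {T0}  orig:{}
  T[4,4] 'a' = {T0}  orig:{}
  T[5,5] 'a' = {T0}  orig:{}
  T[6,6] 'b' = {B,C,S,T1}  orig:{B,C,S}
  T[7,7] 'a' = {T0}  orig:{}
  T[8,8] 'b' = {B,C,S,T1}  orig:{B,C,S}
  T[9,9] 'b' = {B,C,S,T1}  orig:{B,C,S}
  T[10,10] 'a' = {T0}  orig:{}
  T[11,11] 'a' = {T0}  orig:{}
  T[0,1] 'ba' = {S}
  T[1,2] 'ab' = ∅
  T[2,3] 'ba' = {S}
  T[3,4] 'aa' = {A}
  T[4,5] 'aa' = {A}
  T[5,6] 'ab' = ∅
  T[6,7] 'ba' = {S}
  T[7,8] 'ab' = ∅
  T[8,9] 'bb' = {S,X3}  orig:{S}
  T[9,10] 'ba' = {S}
  T[10,11] 'aa' = {A}
  T[0,2] 'bab' = ∅
  T[1,3] 'aba' = ∅
  T[2,4] 'baa' = {S,X2}  orig:{S}
  T[3,5] 'aaa' = {X4}  orig:{}
  T[4,6] 'aab' = ∅
  T[5,7] 'aba' = ∅
  T[6,8] 'bab' = ∅
  T[7,9] 'abb' = ∅
  T[8,10] 'bba' = ∅
  T[9,11] 'baa' = {S,X2}  orig:{S}
  T[0,3] 'baba' = ∅
  T[1,4] 'abaa' = {A}
  T[2,5] 'baaa' = {X2}  orig:{}
  T[3,6] 'aaab' = ∅
  T[4,7] 'aaba' = ∅
  T[5,8] 'abab' = ∅
  T[6,9] 'babb' = ∅
  T[7,10] 'abba' = ∅
  T[8,11] 'bbaa' = {X2}  orig:{}
  T[0,4] 'babaa' = {S,X2}  orig:{S}
  T[1,5] 'abaaa' = {A}
  T[2,6] 'baaab' = ∅
  T[3,7] 'aaaba' = ∅
  T[4,8] 'aabab' = ∅
  T[5,9] 'ababb' = ∅
  T[6,10] 'babba' = ∅
  T[7,11] 'abbaa' = {A}
  T[0,5] 'babaaa' = {S,X2}  orig:{S}
  T[1,6] 'abaaab' = ∅
  T[2,7] 'baaaba' = ∅
  T[3,8] 'aaabab' = ∅
  T[4,9] 'aababb' = ∅
  T[5,10] 'ababba' = ∅
  T[6,11] 'babbaa' = {S,X2}  orig:{S}
  T[0,6] 'babaaab' = ∅
  T[1,7] 'abaaaba' = ∅
  T[2,8] 'baaabab' = ∅
  T[3,9] 'aaababb' = ∅
  T[4,10] 'aababba' = ∅
  T[5,11] 'ababbaa' = {A}
  T[0,7] 'babaaaba' = ∅
  T[1,8] 'abaaabab' = ∅
  T[2,9] 'baaababb' = ∅
  T[3,10] 'aaababba' = ∅
  T[4,11] 'aababbaa' = {X4}  orig:{}
  T[0,8] 'babaaabab' = ∅
  T[1,9] 'abaaababb' = ∅
  T[2,10] 'baaababba' = ∅
  T[3,11] 'aaababbaa' = ∅
  T[0,9] 'babaaababb' = ∅
  T[1,10] 'abaaababba' = ∅
  T[2,11] 'baaababbaa' = {X2}  orig:{}
  T[0,10] 'babaaababba' = ∅
  T[1,11] 'abaaababbaa' = {A}
  T[0,11] 'babaaababbaa' = {S,X2}  orig:{S}

S ∈ T[0,11] ⇒ YES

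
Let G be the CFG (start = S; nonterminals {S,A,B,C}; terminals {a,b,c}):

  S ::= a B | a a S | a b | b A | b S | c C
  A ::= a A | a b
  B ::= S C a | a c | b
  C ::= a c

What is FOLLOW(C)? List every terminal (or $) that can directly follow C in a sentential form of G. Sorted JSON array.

FIRST iteration:
[1]
  A via A→a A: +{a}
  B via B→a c: +{a}
  B via B→b: +{b}
  C via C→a c: +{a}
  S via S→a B: +{a}
  S via S→b A: +{b}
  S via S→c C: +{c}
  FIRST[S]={a,b,c}  FIRST[A]={a}  FIRST[B]={a,b}  FIRST[C]={a}
[2]
  B via B→S C a: +{c}
  FIRST[S]={a,b,c}  FIRST[A]={a}  FIRST[B]={a,b,c}  FIRST[C]={a}
[3] — fixpoint
  FIRST[S]={a,b,c}  FIRST[A]={a}  FIRST[B]={a,b,c}  FIRST[C]={a}

Compute FOLLOW by fixpoint:
seed FOLLOW(S) with $
[1]
  B→S C a: FOLLOW(S) ⊇ FIRST(C) = {a}; new: +{a}
  B→S C a: FOLLOW(C) ⊇ FIRST(a) = {a}; new: +{a}
  S→a B: FOLLOW(B) ⊇ FOLLOW(S) ⊇ {$,a}; new: +{$,a}
  S→b A: FOLLOW(A) ⊇ FOLLOW(S) ⊇ {$,a}; new: +{$,a}
  S→c C: FOLLOW(C) ⊇ FOLLOW(S) ⊇ {$,a}; new: +{$}
  S: {$,a}  A: {$,a}  B: {$,a}  C: {$,a}
[2] (stable)
  S: {$,a}  A: {$,a}  B: {$,a}  C: {$,a}

FOLLOW(C) = ["$", "a"]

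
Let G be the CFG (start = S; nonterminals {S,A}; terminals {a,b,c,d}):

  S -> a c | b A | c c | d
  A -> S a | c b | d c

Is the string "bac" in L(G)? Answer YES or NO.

Convert to CNF:
  S -> T0 T1 | T1 T1 | T2 A | d
  A -> S T0 | T1 T2 | T3 T1
  T0 -> a
  T1 -> c
  T2 -> b
  T3 -> d

CYK table (by increasing span):
  [0..0]={T2}  "b"  orig:{}
  [1..1]={T0}  "a"  orig:{}
  [2..2]={T1}  "c"  orig:{}
  [0..1]=∅  "ba"
  [1..2]={S}  "ac"
  [0..2]=∅  "bac"

S ∉ T[0,2] ⇒ NO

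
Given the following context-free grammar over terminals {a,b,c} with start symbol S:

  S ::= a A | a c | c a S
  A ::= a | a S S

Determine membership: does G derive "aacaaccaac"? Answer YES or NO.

Convert to CNF:
  S -> T0 A | T0 T1 | T1 X3
  A -> T0 X2 | a
  T0 -> a
  T1 -> c
  X2 -> S S
  X3 -> T0 S

CYK fill:
  [0..0]={A,T0}  "a"  orig:{A}
  [1..1]={A,T0}  "a"  orig:{A}
  [2..2]={T1}  "c"  orig:{}
  [3..3]={A,T0}  "a"  orig:{A}
  [4..4]={A,T0}  "a"  orig:{A}
  [5..5]={T1}  "c"  orig:{}
  [6..6]={T1}  "c"  orig:{}
  [7..7]={A,T0}  "a"  orig:{A}
  [8..8]={A,T0}  "a"  orig:{A}
  [9..9]={T1}  "c"  orig:{}
  [0..1]={S}  "aa"
  [1..2]={S}  "ac"
  [2..3]=∅  "ca"
  [3..4]={S}  "aa"
  [4..5]={S}  "ac"
  [5..6]=∅  "cc"
  [6..7]=∅  "ca"
  [7..8]={S}  "aa"
  [8..9]={S}  "ac"
  [0..2]={X3}  "aac"  orig:{}
  [1..3]=∅  "aca"
  [2..4]=∅  "caa"
  [3..5]={X3}  "aac"  orig:{}
  [4..6]=∅  "acc"
  [5..7]=∅  "cca"
  [6..8]=∅  "caa"
  [7..9]={X3}  "aac"  orig:{}
  [0..3]=∅  "aaca"
  [1..4]={X2}  "acaa"  orig:{}
  [2..5]={S}  "caac"
  [3..6]=∅  "aacc"
  [4..7]=∅  "acca"
  [5..8]=∅  "ccaa"
  [6..9]={S}  "caac"
  [0..4]={A}  "aacaa"
  [1..5]={X3}  "acaac"  orig:{}
  [2..6]=∅  "caacc"
  [3..7]=∅  "aacca"
  [4..8]=∅  "accaa"
  [5..9]=∅  "ccaac"
  [0..5]={X2}  "aacaac"  orig:{}
  [1..6]=∅  "acaacc"
  [2..7]=∅  "caacca"
  [3..8]=∅  "aaccaa"
  [4..9]={X2}  "accaac"  orig:{}
  [0..6]=∅  "aacaacc"
  [1..7]=∅  "acaacca"
  [2..8]=∅  "caaccaa"
  [3..9]={A}  "aaccaac"
  [0..7]=∅  "aacaacca"
  [1..8]=∅  "acaaccaa"
  [2..9]={X2}  "caaccaac"  orig:{}
  [0..8]=∅  "aacaaccaa"
  [1..9]={A}  "acaaccaac"
  [0..9]={S}  "aacaaccaac"

S ∈ T[0,9] ⇒ YES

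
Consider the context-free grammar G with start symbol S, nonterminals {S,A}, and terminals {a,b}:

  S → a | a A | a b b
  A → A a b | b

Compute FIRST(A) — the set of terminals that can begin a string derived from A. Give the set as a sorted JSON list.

FIRST sets, iterate to fixpoint:
iter 1:
  A via A→b: +{b}
  S via S→a: +{a}
  FIRST(S)={a}  FIRST(A)={b}
iter 2: done
  FIRST(S)={a}  FIRST(A)={b}

FIRST(A) = ["b"]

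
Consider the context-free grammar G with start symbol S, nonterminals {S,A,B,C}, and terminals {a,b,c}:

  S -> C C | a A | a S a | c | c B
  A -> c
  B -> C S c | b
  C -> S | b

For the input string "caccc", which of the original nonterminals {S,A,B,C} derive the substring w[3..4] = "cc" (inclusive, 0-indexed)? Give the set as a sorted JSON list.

Convert to CNF:
  S -> C C | T0 B | T1 A | T1 X4 | c
  A -> c
  B -> C X2 | b
  C -> C C | T0 B | T1 A | T1 X3 | b | c
  T0 -> c
  T1 -> a
  X2 -> S T0
  X3 -> S T1
  X4 -> S T1

CYK fill, restricted to cells inside w[3..4]:
  T[3,3] 'c' = {A,C,S,T0}  orig:{A,C,S}
  T[4,4] 'c' = {A,C,S,T0}  orig:{A,C,S}
  T[3,4] 'cc' = {C,S,X2}  orig:{C,S}

Original NTs in T[3,4] deriving "cc": ["C", "S"]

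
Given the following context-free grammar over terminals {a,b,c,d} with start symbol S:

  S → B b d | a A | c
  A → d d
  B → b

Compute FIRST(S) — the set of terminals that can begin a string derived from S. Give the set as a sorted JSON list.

FIRST sets, iterate to fixpoint:
[1]
  A via A→d d: +{d}
  B via B→b: +{b}
  S via S→B b d: +{b}
  S via S→a A: +{a}
  S via S→c: +{c}
  S: {a,b,c}  A: {d}  B: {b}
[2] (stable)
  S: {a,b,c}  A: {d}  B: {b}

FIRST(S) = ["a", "b", "c"]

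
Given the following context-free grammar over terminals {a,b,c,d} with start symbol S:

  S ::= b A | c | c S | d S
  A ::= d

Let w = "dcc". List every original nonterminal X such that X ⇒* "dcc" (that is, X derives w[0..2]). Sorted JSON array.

Convert to CNF:
  S -> T0 A | T1 S | T2 S | c
  A -> d
  T0 -> b
  T1 -> c
  T2 -> d

CYK table (by increasing span) — only the sub-triangle for w[0..2]:
  cell(0,0) d: {A,T2}  orig:{A}
  cell(1,1) c: {S,T1}  orig:{S}
  cell(2,2) c: {S,T1}  orig:{S}
  cell(0,1) dc: {S}
  cell(1,2) cc: {S}
  cell(0,2) dcc: {S}

Original NTs in T[0,2] deriving "dcc": ["S"]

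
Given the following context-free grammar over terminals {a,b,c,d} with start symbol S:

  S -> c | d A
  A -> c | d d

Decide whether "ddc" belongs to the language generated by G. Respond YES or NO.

CNF form of G:
  S -> T0 A | c
  A -> T0 T0 | c
  T0 -> d

Fill CYK table bottom-up:
  T[0,0] 'd' = {T0}  orig:{}
  T[1,1] 'd' = {T0}  orig:{}
  T[2,2] 'c' = {A,S}
  T[0,1] 'dd' = {A}
  T[1,2] 'dc' = {S}
  T[0,2] 'ddc' = ∅

S ∉ T[0,2] ⇒ NO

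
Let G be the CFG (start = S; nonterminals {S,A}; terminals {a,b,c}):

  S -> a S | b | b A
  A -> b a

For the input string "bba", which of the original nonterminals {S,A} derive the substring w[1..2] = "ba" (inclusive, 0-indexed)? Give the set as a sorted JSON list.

CNF form of G:
  S -> T0 A | T1 S | b
  A -> T0 T1
  T0 -> b
  T1 -> a

CYK table (by increasing span) (cells [i..j] with 1 ≤ i ≤ j ≤ 2 only):
  cell(1,1) b: {S,T0}  orig:{S}
  cell(2,2) a: {T1}  orig:{}
  cell(1,2) ba: {A}

Original NTs in T[1,2] deriving "ba": ["A"]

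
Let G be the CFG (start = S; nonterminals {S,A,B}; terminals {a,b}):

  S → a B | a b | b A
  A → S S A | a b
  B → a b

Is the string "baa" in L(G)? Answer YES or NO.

CNF form of G:
  S -> T0 B | T0 T1 | T1 A
  A -> S X2 | T0 T1
  B -> T0 T1
  T0 -> a
  T1 -> b
  X2 -> S A

CYK table (by increasing span):
  T[0,0] 'b' = {T1}  orig:{}
  T[1,1] 'a' = {T0}  orig:{}
  T[2,2] 'a' = {T0}  orig:{}
  T[0,1] 'ba' = ∅
  T[1,2] 'aa' = ∅
  T[0,2] 'baa' = ∅

S ∉ T[0,2] ⇒ NO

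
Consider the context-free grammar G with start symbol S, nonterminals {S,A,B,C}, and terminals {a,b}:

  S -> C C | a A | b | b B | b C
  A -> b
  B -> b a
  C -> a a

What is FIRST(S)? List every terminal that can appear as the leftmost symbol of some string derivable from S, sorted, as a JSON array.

Compute FIRST by fixpoint:
[1]
  A via A→b: +{b}
  B via B→b a: +{b}
  C via C→a a: +{a}
  S via S→C C: +{a}
  S via S→b: +{b}
  S: {a,b}  A: {b}  B: {b}  C: {a}
[2] (no change)
  S: {a,b}  A: {b}  B: {b}  C: {a}

FIRST(S) = ["a", "b"]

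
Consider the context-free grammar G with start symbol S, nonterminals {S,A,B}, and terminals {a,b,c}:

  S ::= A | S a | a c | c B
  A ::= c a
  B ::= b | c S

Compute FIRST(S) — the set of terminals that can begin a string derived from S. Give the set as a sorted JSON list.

FIRST sets, iterate to fixpoint:
iter 1:
  A via A→c a: +{c}
  B via B→b: +{b}
  B via B→c S: +{c}
  S via S→A: +{c}
  S via S→a c: +{a}
  FIRST(S)={a,c}  FIRST(A)={c}  FIRST(B)={b,c}
iter 2: — fixpoint
  FIRST(S)={a,c}  FIRST(A)={c}  FIRST(B)={b,c}

FIRST(S) = ["a", "c"]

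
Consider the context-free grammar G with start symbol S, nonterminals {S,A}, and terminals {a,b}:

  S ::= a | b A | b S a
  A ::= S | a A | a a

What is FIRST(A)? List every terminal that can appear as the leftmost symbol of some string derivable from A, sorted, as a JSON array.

FIRST sets, iterate to fixpoint:
pass 1:
  A via A→a A: +{a}
  S via S→a: +{a}
  S via S→b A: +{b}
  FIRST[S]={a,b}  FIRST[A]={a}
pass 2:
  A via A→S: +{b}
  FIRST[S]={a,b}  FIRST[A]={a,b}
pass 3: done
  FIRST[S]={a,b}  FIRST[A]={a,b}

FIRST(A) = ["a", "b"]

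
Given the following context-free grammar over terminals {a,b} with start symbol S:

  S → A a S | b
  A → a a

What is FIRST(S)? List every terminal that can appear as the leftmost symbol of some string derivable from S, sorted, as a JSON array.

FIRST iteration:
iter 1:
  A via A→a a: +{a}
  S via S→A a S: +{a}
  S via S→b: +{b}
  FIRST(S)={a,b}  FIRST(A)={a}
iter 2: (stable)
  FIRST(S)={a,b}  FIRST(A)={a}

FIRST(S) = ["a", "b"]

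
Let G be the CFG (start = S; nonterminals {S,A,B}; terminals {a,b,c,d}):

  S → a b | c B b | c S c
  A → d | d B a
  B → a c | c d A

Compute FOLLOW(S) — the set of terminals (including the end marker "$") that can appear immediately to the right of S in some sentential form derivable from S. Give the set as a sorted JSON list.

FIRST sets, iterate to fixpoint:
[1]
  A via A→d: +{d}
  B via B→a c: +{a}
  B via B→c d A: +{c}
  S via S→a b: +{a}
  S via S→c B b: +{c}
  FIRST[S]={a,c}  FIRST[A]={d}  FIRST[B]={a,c}
[2] — fixpoint
  FIRST[S]={a,c}  FIRST[A]={d}  FIRST[B]={a,c}

Compute FOLLOW by fixpoint:
initialize: $ ∈ FOLLOW(S)
[1]
  A→d B a: FOLLOW(B) ⊇ FIRST(a) = {a}; new: +{a}
  B→c d A: FOLLOW(A) ⊇ FOLLOW(B) ⊇ {a}; new: +{a}
  S→c B b: FOLLOW(B) ⊇ FIRST(b) = {b}; new: +{b}
  S→c S c: FOLLOW(S) ⊇ FIRST(c) = {c}; new: +{c}
  S: {$,c}  A: {a}  B: {a,b}
[2]
  B→c d A: FOLLOW(A) ⊇ FOLLOW(B) ⊇ {a,b}; new: +{b}
  S: {$,c}  A: {a,b}  B: {a,b}
[3] (no change)
  S: {$,c}  A: {a,b}  B: {a,b}

FOLLOW(S) = ["$", "c"]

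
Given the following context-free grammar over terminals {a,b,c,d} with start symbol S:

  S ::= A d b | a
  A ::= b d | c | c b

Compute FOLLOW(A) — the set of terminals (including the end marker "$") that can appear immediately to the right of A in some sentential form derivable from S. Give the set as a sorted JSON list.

FIRST iteration:
[1]
  A via A→b d: +{b}
  A via A→c: +{c}
  S via S→A d b: +{b,c}
  S via S→a: +{a}
  FIRST[S]={a,b,c}  FIRST[A]={b,c}
[2] (no change)
  FIRST[S]={a,b,c}  FIRST[A]={b,c}

FOLLOW iteration:
FOLLOW(S) := {$}
iter 1:
  S→A d b: FOLLOW(A) ⊇ FIRST(d) = {d}; new: +{d}
  FOLLOW(S)={$}  FOLLOW(A)={d}
iter 2: (no change)
  FOLLOW(S)={$}  FOLLOW(A)={d}

FOLLOW(A) = ["d"]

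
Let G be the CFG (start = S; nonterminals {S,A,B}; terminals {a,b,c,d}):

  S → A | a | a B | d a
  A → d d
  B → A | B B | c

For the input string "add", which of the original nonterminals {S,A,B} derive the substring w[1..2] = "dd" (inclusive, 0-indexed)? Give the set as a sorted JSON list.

CNF form of G:
  S -> T0 T0 | T0 T1 | T1 B | a
  A -> T0 T0
  B -> B B | T0 T0 | c
  T0 -> d
  T1 -> a

Fill CYK table bottom-up — only the sub-triangle for w[1..2]:
  cell(1,1) d: {T0}  orig:{}
  cell(2,2) d: {T0}  orig:{}
  cell(1,2) dd: {A,B,S}

Original NTs in T[1,2] deriving "dd": ["A", "B", "S"]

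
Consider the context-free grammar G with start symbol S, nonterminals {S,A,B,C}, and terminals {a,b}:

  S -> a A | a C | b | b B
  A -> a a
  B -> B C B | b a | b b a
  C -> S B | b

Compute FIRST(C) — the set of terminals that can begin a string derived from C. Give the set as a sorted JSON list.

Compute FIRST by fixpoint:
round 1:
  A via A→a a: +{a}
  B via B→b a: +{b}
  C via C→b: +{b}
  S via S→a A: +{a}
  S via S→b: +{b}
  FIRST[S]={a,b}  FIRST[A]={a}  FIRST[B]={b}  FIRST[C]={b}
round 2:
  C via C→S B: +{a}
  FIRST[S]={a,b}  FIRST[A]={a}  FIRST[B]={b}  FIRST[C]={a,b}
round 3: done
  FIRST[S]={a,b}  FIRST[A]={a}  FIRST[B]={b}  FIRST[C]={a,b}

FIRST(C) = ["a", "b"]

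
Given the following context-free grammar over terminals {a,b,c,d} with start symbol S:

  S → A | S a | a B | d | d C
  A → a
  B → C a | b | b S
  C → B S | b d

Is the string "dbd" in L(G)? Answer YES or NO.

Convert to CNF:
  S -> S T0 | T0 B | T2 C | a | d
  A -> a
  B -> C T0 | T1 S | b
  C -> B S | T1 T2
  T0 -> a
  T1 -> b
  T2 -> d

Fill CYK table bottom-up:
  [0..0]={S,T2}  "d"  orig:{S}
  [1..1]={B,T1}  "b"  orig:{B}
  [2..2]={S,T2}  "d"  orig:{S}
  [0..1]=∅  "db"
  [1..2]={B,C}  "bd"
  [0..2]={S}  "dbd"

S ∈ T[0,2] ⇒ YES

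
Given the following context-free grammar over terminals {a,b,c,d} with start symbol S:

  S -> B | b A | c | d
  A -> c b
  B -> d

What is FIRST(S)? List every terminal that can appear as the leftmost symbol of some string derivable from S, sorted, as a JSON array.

FIRST iteration:
round 1:
  A via A→c b: +{c}
  B via B→d: +{d}
  S via S→B: +{d}
  S via S→b A: +{b}
  S via S→c: +{c}
  FIRST(S)={b,c,d}  FIRST(A)={c}  FIRST(B)={d}
round 2: (stable)
  FIRST(S)={b,c,d}  FIRST(A)={c}  FIRST(B)={d}

FIRST(S) = ["b", "c", "d"]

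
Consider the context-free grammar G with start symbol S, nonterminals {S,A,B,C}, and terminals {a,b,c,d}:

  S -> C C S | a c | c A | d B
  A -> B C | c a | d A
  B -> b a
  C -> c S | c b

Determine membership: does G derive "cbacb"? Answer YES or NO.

Convert to CNF:
  S -> C X4 | T0 A | T1 T0 | T2 B
  A -> B C | T0 T1 | T2 A
  B -> T3 T1
  C -> T0 S | T0 T3
  T0 -> c
  T1 -> a
  T2 -> d
  T3 -> b
  X4 -> C S

CYK fill:
  [0..0]={T0}  "c"  orig:{}
  [1..1]={T3}  "b"  orig:{}
  [2..2]={T1}  "a"  orig:{}
  [3..3]={T0}  "c"  orig:{}
  [4..4]={T3}  "b"  orig:{}
  [0..1]={C}  "cb"
  [1..2]={B}  "ba"
  [2..3]={S}  "ac"
  [3..4]={C}  "cb"
  [0..2]=∅  "cba"
  [1..3]=∅  "bac"
  [2..4]=∅  "acb"
  [0..3]={X4}  "cbac"  orig:{}
  [1..4]={A}  "bacb"
  [0..4]={S}  "cbacb"

S ∈ T[0,4] ⇒ YES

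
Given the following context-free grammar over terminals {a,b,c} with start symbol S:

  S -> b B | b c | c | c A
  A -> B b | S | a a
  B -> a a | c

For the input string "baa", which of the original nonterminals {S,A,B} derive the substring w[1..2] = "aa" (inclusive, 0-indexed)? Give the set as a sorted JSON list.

CNF form of G:
  S -> T0 B | T0 T2 | T2 A | c
  A -> B T0 | T0 B | T0 T2 | T1 T1 | T2 A | c
  B -> T1 T1 | c
  T0 -> b
  T1 -> a
  T2 -> c

CYK table (by increasing span) — only the sub-triangle for w[1..2]:
  cell(1,1) a: {T1}  orig:{}
  cell(2,2) a: {T1}  orig:{}
  cell(1,2) aa: {A,B}

Original NTs in T[1,2] deriving "aa": ["A", "B"]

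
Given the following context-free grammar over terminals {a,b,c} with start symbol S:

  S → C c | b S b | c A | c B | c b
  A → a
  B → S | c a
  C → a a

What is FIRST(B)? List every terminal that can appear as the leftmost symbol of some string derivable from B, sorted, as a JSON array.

FIRST sets, iterate to fixpoint:
[1]
  A via A→a: +{a}
  B via B→c a: +{c}
  C via C→a a: +{a}
  S via S→C c: +{a}
  S via S→b S b: +{b}
  S via S→c A: +{c}
  S: {a,b,c}  A: {a}  B: {c}  C: {a}
[2]
  B via B→S: +{a,b}
  S: {a,b,c}  A: {a}  B: {a,b,c}  C: {a}
[3] (stable)
  S: {a,b,c}  A: {a}  B: {a,b,c}  C: {a}

FIRST(B) = ["a", "b", "c"]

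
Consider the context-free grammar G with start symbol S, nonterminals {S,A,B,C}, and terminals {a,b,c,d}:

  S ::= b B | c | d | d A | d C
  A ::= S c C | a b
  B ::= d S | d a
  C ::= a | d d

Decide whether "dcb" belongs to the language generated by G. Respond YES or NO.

Convert to CNF:
  S -> T2 B | T3 A | T3 C | c | d
  A -> S X4 | T1 T2
  B -> T3 S | T3 T1
  C -> T3 T3 | a
  T0 -> c
  T1 -> a
  T2 -> b
  T3 -> d
  X4 -> T0 C

CYK table (by increasing span):
  [0..0]={S,T3}  "d"  orig:{S}
  [1..1]={S,T0}  "c"  orig:{S}
  [2..2]={T2}  "b"  orig:{}
  [0..1]={B}  "dc"
  [1..2]=∅  "cb"
  [0..2]=∅  "dcb"

S ∉ T[0,2] ⇒ NO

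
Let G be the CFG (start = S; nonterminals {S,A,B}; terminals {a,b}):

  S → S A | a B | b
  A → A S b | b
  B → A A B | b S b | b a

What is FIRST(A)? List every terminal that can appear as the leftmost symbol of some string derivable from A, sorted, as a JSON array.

FIRST iteration:
pass 1:
  A via A→b: +{b}
  B via B→A A B: +{b}
  S via S→a B: +{a}
  S via S→b: +{b}
  FIRST[S]={a,b}  FIRST[A]={b}  FIRST[B]={b}
pass 2: (no change)
  FIRST[S]={a,b}  FIRST[A]={b}  FIRST[B]={b}

FIRST(A) = ["b"]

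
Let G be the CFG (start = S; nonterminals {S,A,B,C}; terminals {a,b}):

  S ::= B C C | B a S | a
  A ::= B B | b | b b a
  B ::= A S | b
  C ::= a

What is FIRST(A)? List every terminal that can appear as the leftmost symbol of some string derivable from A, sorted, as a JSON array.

FIRST sets, iterate to fixpoint:
pass 1:
  A via A→b: +{b}
  B via B→A S: +{b}
  C via C→a: +{a}
  S via S→B C C: +{b}
  S via S→a: +{a}
  FIRST[S]={a,b}  FIRST[A]={b}  FIRST[B]={b}  FIRST[C]={a}
pass 2: (stable)
  FIRST[S]={a,b}  FIRST[A]={b}  FIRST[B]={b}  FIRST[C]={a}

FIRST(A) = ["b"]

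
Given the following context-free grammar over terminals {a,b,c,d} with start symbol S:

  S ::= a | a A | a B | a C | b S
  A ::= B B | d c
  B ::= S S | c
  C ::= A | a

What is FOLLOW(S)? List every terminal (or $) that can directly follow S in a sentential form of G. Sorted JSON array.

Compute FIRST by fixpoint:
[1]
  A via A→d c: +{d}
  B via B→c: +{c}
  C via C→A: +{d}
  C via C→a: +{a}
  S via S→a: +{a}
  S via S→b S: +{b}
  FIRST[S]={a,b}  FIRST[A]={d}  FIRST[B]={c}  FIRST[C]={a,d}
[2]
  A via A→B B: +{c}
  B via B→S S: +{a,b}
  C via C→A: +{c}
  FIRST[S]={a,b}  FIRST[A]={c,d}  FIRST[B]={a,b,c}  FIRST[C]={a,c,d}
[3]
  A via A→B B: +{a,b}
  C via C→A: +{b}
  FIRST[S]={a,b}  FIRST[A]={a,b,c,d}  FIRST[B]={a,b,c}  FIRST[C]={a,b,c,d}
[4] — fixpoint
  FIRST[S]={a,b}  FIRST[A]={a,b,c,d}  FIRST[B]={a,b,c}  FIRST[C]={a,b,c,d}

FOLLOW sets:
seed FOLLOW(S) with $
round 1:
  A→B B: FOLLOW(B) ⊇ FIRST(B) = {a,b,c}; new: +{a,b,c}
  B→S S: FOLLOW(S) ⊇ FIRST(S) = {a,b}; new: +{a,b}
  B→S S: FOLLOW(S) ⊇ FOLLOW(B) ⊇ {a,b,c}; new: +{c}
  S→a A: FOLLOW(A) ⊇ FOLLOW(S) ⊇ {$,a,b,c}; new: +{$,a,b,c}
  S→a B: FOLLOW(B) ⊇ FOLLOW(S) ⊇ {$,a,b,c}; new: +{$}
  S→a C: FOLLOW(C) ⊇ FOLLOW(S) ⊇ {$,a,b,c}; new: +{$,a,b,c}
  FOLLOW(S)={$,a,b,c}  FOLLOW(A)={$,a,b,c}  FOLLOW(B)={$,a,b,c}  FOLLOW(C)={$,a,b,c}
round 2: done
  FOLLOW(S)={$,a,b,c}  FOLLOW(A)={$,a,b,c}  FOLLOW(B)={$,a,b,c}  FOLLOW(C)={$,a,b,c}

FOLLOW(S) = ["$", "a", "b", "c"]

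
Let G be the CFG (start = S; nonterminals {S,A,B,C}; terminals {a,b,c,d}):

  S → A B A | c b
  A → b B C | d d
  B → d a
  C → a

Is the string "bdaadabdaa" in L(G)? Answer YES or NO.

Convert to CNF:
  S -> A X5 | T3 T0
  A -> T0 X4 | T1 T1
  B -> T1 T2
  C -> a
  T0 -> b
  T1 -> d
  T2 -> a
  T3 -> c
  X4 -> B C
  X5 -> B A

CYK fill:
  [0..0]={T0}  "b"  orig:{}
  [1..1]={T1}  "d"  orig:{}
  [2..2]={C,T2}  "a"  orig:{C}
  [3..3]={C,T2}  "a"  orig:{C}
  [4..4]={T1}  "d"  orig:{}
  [5..5]={C,T2}  "a"  orig:{C}
  [6..6]={T0}  "b"  orig:{}
  [7..7]={T1}  "d"  orig:{}
  [8..8]={C,T2}  "a"  orig:{C}
  [9..9]={C,T2}  "a"  orig:{C}
  [0..1]=∅  "bd"
  [1..2]={B}  "da"
  [2..3]=∅  "aa"
  [3..4]=∅  "ad"
  [4..5]={B}  "da"
  [5..6]=∅  "ab"
  [6..7]=∅  "bd"
  [7..8]={B}  "da"
  [8..9]=∅  "aa"
  [0..2]=∅  "bda"
  [1..3]={X4}  "daa"  orig:{}
  [2..4]=∅  "aad"
  [3..5]=∅  "ada"
  [4..6]=∅  "dab"
  [5..7]=∅  "abd"
  [6..8]=∅  "bda"
  [7..9]={X4}  "daa"  orig:{}
  [0..3]={A}  "bdaa"
  [1..4]=∅  "daad"
  [2..5]=∅  "aada"
  [3..6]=∅  "adab"
  [4..7]=∅  "dabd"
  [5..8]=∅  "abda"
  [6..9]={A}  "bdaa"
  [0..4]=∅  "bdaad"
  [1..5]=∅  "daada"
  [2..6]=∅  "aadab"
  [3..7]=∅  "adabd"
  [4..8]=∅  "dabda"
  [5..9]=∅  "abdaa"
  [0..5]=∅  "bdaada"
  [1..6]=∅  "daadab"
  [2..7]=∅  "aadabd"
  [3..8]=∅  "adabda"
  [4..9]={X5}  "dabdaa"  orig:{}
  [0..6]=∅  "bdaadab"
  [1..7]=∅  "daadabd"
  [2..8]=∅  "aadabda"
  [3..9]=∅  "adabdaa"
  [0..7]=∅  "bdaadabd"
  [1..8]=∅  "daadabda"
  [2..9]=∅  "aadabdaa"
  [0..8]=∅  "bdaadabda"
  [1..9]=∅  "daadabdaa"
  [0..9]={S}  "bdaadabdaa"

S ∈ T[0,9] ⇒ YES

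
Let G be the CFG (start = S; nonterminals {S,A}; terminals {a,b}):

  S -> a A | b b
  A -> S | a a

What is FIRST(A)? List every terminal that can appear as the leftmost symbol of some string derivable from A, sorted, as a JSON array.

Compute FIRST by fixpoint:
pass 1:
  A via A→a a: +{a}
  S via S→a A: +{a}
  S via S→b b: +{b}
  FIRST[S]={a,b}  FIRST[A]={a}
pass 2:
  A via A→S: +{b}
  FIRST[S]={a,b}  FIRST[A]={a,b}
pass 3: — fixpoint
  FIRST[S]={a,b}  FIRST[A]={a,b}

FIRST(A) = ["a", "b"]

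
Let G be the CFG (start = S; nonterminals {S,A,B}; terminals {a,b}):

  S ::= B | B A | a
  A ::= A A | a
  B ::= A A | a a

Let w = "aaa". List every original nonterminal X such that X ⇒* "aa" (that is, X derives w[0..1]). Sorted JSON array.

Convert to CNF:
  S -> A A | B A | T0 T0 | a
  A -> A A | a
  B -> A A | T0 T0
  T0 -> a

CYK fill, restricted to cells inside w[0..1]:
  cell(0,0) a: {A,S,T0}  orig:{A,S}
  cell(1,1) a: {A,S,T0}  orig:{A,S}
  cell(0,1) aa: {A,B,S}

Original NTs in T[0,1] deriving "aa": ["A", "B", "S"]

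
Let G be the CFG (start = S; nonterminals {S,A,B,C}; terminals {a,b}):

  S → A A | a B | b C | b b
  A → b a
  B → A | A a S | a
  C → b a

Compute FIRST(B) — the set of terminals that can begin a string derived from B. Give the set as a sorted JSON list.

Compute FIRST by fixpoint:
[1]
  A via A→b a: +{b}
  B via B→A: +{b}
  B via B→a: +{a}
  C via C→b a: +{b}
  S via S→A A: +{b}
  S via S→a B: +{a}
  FIRST[S]={a,b}  FIRST[A]={b}  FIRST[B]={a,b}  FIRST[C]={b}
[2] — fixpoint
  FIRST[S]={a,b}  FIRST[A]={b}  FIRST[B]={a,b}  FIRST[C]={b}

FIRST(B) = ["a", "b"]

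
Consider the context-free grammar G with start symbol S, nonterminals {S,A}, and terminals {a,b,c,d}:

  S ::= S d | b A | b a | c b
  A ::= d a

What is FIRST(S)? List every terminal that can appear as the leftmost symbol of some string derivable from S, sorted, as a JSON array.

Compute FIRST by fixpoint:
pass 1:
  A via A→d a: +{d}
  S via S→b A: +{b}
  S via S→c b: +{c}
  FIRST[S]={b,c}  FIRST[A]={d}
pass 2: (stable)
  FIRST[S]={b,c}  FIRST[A]={d}

FIRST(S) = ["b", "c"]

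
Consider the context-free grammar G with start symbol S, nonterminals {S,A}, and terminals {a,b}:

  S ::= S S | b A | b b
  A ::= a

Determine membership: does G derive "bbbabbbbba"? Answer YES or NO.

CNF form of G:
  S -> S S | T0 A | T0 T0
  A -> a
  T0 -> b

Fill CYK table bottom-up:
  [0..0]={T0}  "b"  orig:{}
  [1..1]={T0}  "b"  orig:{}
  [2..2]={T0}  "b"  orig:{}
  [3..3]={A}  "a"
  [4..4]={T0}  "b"  orig:{}
  [5..5]={T0}  "b"  orig:{}
  [6..6]={T0}  "b"  orig:{}
  [7..7]={T0}  "b"  orig:{}
  [8..8]={T0}  "b"  orig:{}
  [9..9]={A}  "a"
  [0..1]={S}  "bb"
  [1..2]={S}  "bb"
  [2..3]={S}  "ba"
  [3..4]=∅  "ab"
  [4..5]={S}  "bb"
  [5..6]={S}  "bb"
  [6..7]={S}  "bb"
  [7..8]={S}  "bb"
  [8..9]={S}  "ba"
  [0..2]=∅  "bbb"
  [1..3]=∅  "bba"
  [2..4]=∅  "bab"
  [3..5]=∅  "abb"
  [4..6]=∅  "bbb"
  [5..7]=∅  "bbb"
  [6..8]=∅  "bbb"
  [7..9]=∅  "bba"
  [0..3]={S}  "bbba"
  [1..4]=∅  "bbab"
  [2..5]={S}  "babb"
  [3..6]=∅  "abbb"
  [4..7]={S}  "bbbb"
  [5..8]={S}  "bbbb"
  [6..9]={S}  "bbba"
  [0..4]=∅  "bbbab"
  [1..5]=∅  "bbabb"
  [2..6]=∅  "babbb"
  [3..7]=∅  "abbbb"
  [4..8]=∅  "bbbbb"
  [5..9]=∅  "bbbba"
  [0..5]={S}  "bbbabb"
  [1..6]=∅  "bbabbb"
  [2..7]={S}  "babbbb"
  [3..8]=∅  "abbbbb"
  [4..9]={S}  "bbbbba"
  [0..6]=∅  "bbbabbb"
  [1..7]=∅  "bbabbbb"
  [2..8]=∅  "babbbbb"
  [3..9]=∅  "abbbbba"
  [0..7]={S}  "bbbabbbb"
  [1..8]=∅  "bbabbbbb"
  [2..9]={S}  "babbbbba"
  [0..8]=∅  "bbbabbbbb"
  [1..9]=∅  "bbabbbbba"
  [0..9]={S}  "bbbabbbbba"

S ∈ T[0,9] ⇒ YES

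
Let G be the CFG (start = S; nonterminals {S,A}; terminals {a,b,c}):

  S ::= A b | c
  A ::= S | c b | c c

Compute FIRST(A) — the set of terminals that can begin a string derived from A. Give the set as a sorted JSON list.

Compute FIRST by fixpoint:
[1]
  A via A→c b: +{c}
  S via S→A b: +{c}
  FIRST[S]={c}  FIRST[A]={c}
[2] done
  FIRST[S]={c}  FIRST[A]={c}

FIRST(A) = ["c"]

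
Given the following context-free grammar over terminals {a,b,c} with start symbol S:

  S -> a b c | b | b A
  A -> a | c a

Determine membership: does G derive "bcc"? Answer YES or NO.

CNF form of G:
  S -> T1 X3 | T2 A | b
  A -> T0 T1 | a
  T0 -> c
  T1 -> a
  T2 -> b
  X3 -> T2 T0

CYK fill:
  [0..0]={S,T2}  "b"  orig:{S}
  [1..1]={T0}  "c"  orig:{}
  [2..2]={T0}  "c"  orig:{}
  [0..1]={X3}  "bc"  orig:{}
  [1..2]=∅  "cc"
  [0..2]=∅  "bcc"

S ∉ T[0,2] ⇒ NO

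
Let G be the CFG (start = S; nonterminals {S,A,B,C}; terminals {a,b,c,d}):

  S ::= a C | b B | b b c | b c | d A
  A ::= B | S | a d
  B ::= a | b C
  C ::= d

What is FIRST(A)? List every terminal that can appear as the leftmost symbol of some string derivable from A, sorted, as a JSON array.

FIRST sets, iterate to fixpoint:
iter 1:
  A via A→a d: +{a}
  B via B→a: +{a}
  B via B→b C: +{b}
  C via C→d: +{d}
  S via S→a C: +{a}
  S via S→b B: +{b}
  S via S→d A: +{d}
  S: {a,b,d}  A: {a}  B: {a,b}  C: {d}
iter 2:
  A via A→B: +{b}
  A via A→S: +{d}
  S: {a,b,d}  A: {a,b,d}  B: {a,b}  C: {d}
iter 3: — fixpoint
  S: {a,b,d}  A: {a,b,d}  B: {a,b}  C: {d}

FIRST(A) = ["a", "b", "d"]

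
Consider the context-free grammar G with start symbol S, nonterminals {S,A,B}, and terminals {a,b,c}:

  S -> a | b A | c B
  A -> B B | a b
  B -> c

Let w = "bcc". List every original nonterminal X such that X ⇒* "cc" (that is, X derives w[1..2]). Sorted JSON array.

Convert to CNF:
  S -> T1 A | T2 B | a
  A -> B B | T0 T1
  B -> c
  T0 -> a
  T1 -> b
  T2 -> c

Fill CYK table bottom-up, restricted to cells inside w[1..2]:
  cell(1,1) c: {B,T2}  orig:{B}
  cell(2,2) c: {B,T2}  orig:{B}
  cell(1,2) cc: {A,S}

Original NTs in T[1,2] deriving "cc": ["A", "S"]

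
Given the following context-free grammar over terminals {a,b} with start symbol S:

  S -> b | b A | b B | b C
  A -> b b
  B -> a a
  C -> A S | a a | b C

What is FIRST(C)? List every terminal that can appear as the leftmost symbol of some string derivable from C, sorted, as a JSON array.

Compute FIRST by fixpoint:
round 1:
  A via A→b b: +{b}
  B via B→a a: +{a}
  C via C→A S: +{b}
  C via C→a a: +{a}
  S via S→b: +{b}
  S: {b}  A: {b}  B: {a}  C: {a,b}
round 2: (stable)
  S: {b}  A: {b}  B: {a}  C: {a,b}

FIRST(C) = ["a", "b"]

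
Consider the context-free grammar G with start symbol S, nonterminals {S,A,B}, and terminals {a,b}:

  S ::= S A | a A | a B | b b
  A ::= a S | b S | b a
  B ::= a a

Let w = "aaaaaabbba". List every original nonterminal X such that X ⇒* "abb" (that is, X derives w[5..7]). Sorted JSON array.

Convert to CNF:
  S -> S A | T0 A | T0 B | T1 T1
  A -> T0 S | T1 S | T1 T0
  B -> T0 T0
  T0 -> a
  T1 -> b

Fill CYK table bottom-up, restricted to cells inside w[5..7]:
  cell(5,5) a: {T0}  orig:{}
  cell(6,6) b: {T1}  orig:{}
  cell(7,7) b: {T1}  orig:{}
  cell(5,6) ab: ∅
  cell(6,7) bb: {S}
  cell(5,7) abb: {A}

Original NTs in T[5,7] deriving "abb": ["A"]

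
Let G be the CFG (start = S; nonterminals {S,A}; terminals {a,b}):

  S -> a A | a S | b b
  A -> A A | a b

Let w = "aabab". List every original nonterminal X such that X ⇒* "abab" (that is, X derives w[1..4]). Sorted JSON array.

Convert to CNF:
  S -> T0 A | T0 S | T1 T1
  A -> A A | T0 T1
  T0 -> a
  T1 -> b

Fill CYK table bottom-up — only the sub-triangle for w[1..4]:
  cell(1,1) a: {T0}  orig:{}
  cell(2,2) b: {T1}  orig:{}
  cell(3,3) a: {T0}  orig:{}
  cell(4,4) b: {T1}  orig:{}
  cell(1,2) ab: {A}
  cell(2,3) ba: ∅
  cell(3,4) ab: {A}
  cell(1,3) aba: ∅
  cell(2,4) bab: ∅
  cell(1,4) abab: {A}

Original NTs in T[1,4] deriving "abab": ["A"]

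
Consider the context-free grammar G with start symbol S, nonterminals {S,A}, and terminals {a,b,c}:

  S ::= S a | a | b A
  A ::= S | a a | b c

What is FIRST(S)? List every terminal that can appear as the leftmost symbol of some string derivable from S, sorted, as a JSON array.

FIRST sets, iterate to fixpoint:
round 1:
  A via A→a a: +{a}
  A via A→b c: +{b}
  S via S→a: +{a}
  S via S→b A: +{b}
  FIRST(S)={a,b}  FIRST(A)={a,b}
round 2: (stable)
  FIRST(S)={a,b}  FIRST(A)={a,b}

FIRST(S) = ["a", "b"]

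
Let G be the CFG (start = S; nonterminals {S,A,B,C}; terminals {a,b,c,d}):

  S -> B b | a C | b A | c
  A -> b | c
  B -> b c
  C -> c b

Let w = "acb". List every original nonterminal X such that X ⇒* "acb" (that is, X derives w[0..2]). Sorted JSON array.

Convert to CNF:
  S -> B T0 | T0 A | T2 C | c
  A -> b | c
  B -> T0 T1
  C -> T1 T0
  T0 -> b
  T1 -> c
  T2 -> a

Fill CYK table bottom-up, restricted to cells inside w[0..2]:
  [0..0]={T2}  "a"  orig:{}
  [1..1]={A,S,T1}  "c"  orig:{A,S}
  [2..2]={A,T0}  "b"  orig:{A}
  [0..1]=∅  "ac"
  [1..2]={C}  "cb"
  [0..2]={S}  "acb"

Original NTs in T[0,2] deriving "acb": ["S"]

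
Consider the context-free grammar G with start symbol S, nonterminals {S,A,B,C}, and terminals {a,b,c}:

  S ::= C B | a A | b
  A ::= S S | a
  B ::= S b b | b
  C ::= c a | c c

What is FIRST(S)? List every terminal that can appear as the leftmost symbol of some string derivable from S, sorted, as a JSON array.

Compute FIRST by fixpoint:
iter 1:
  A via A→a: +{a}
  B via B→b: +{b}
  C via C→c a: +{c}
  S via S→C B: +{c}
  S via S→a A: +{a}
  S via S→b: +{b}
  FIRST[S]={a,b,c}  FIRST[A]={a}  FIRST[B]={b}  FIRST[C]={c}
iter 2:
  A via A→S S: +{b,c}
  B via B→S b b: +{a,c}
  FIRST[S]={a,b,c}  FIRST[A]={a,b,c}  FIRST[B]={a,b,c}  FIRST[C]={c}
iter 3: done
  FIRST[S]={a,b,c}  FIRST[A]={a,b,c}  FIRST[B]={a,b,c}  FIRST[C]={c}

FIRST(S) = ["a", "b", "c"]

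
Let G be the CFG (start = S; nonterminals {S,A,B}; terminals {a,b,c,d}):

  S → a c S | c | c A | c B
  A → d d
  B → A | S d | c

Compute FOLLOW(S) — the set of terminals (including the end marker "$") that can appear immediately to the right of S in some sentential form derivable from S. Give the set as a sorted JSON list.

Compute FIRST by fixpoint:
pass 1:
  A via A→d d: +{d}
  B via B→A: +{d}
  B via B→c: +{c}
  S via S→a c S: +{a}
  S via S→c: +{c}
  FIRST(S)={a,c}  FIRST(A)={d}  FIRST(B)={c,d}
pass 2:
  B via B→S d: +{a}
  FIRST(S)={a,c}  FIRST(A)={d}  FIRST(B)={a,c,d}
pass 3: (stable)
  FIRST(S)={a,c}  FIRST(A)={d}  FIRST(B)={a,c,d}

FOLLOW iteration:
seed FOLLOW(S) with $
round 1:
  B→S d: FOLLOW(S) ⊇ FIRST(d) = {d}; new: +{d}
  S→c A: FOLLOW(A) ⊇ FOLLOW(S) ⊇ {$,d}; new: +{$,d}
  S→c B: FOLLOW(B) ⊇ FOLLOW(S) ⊇ {$,d}; new: +{$,d}
  FOLLOW[S]={$,d}  FOLLOW[A]={$,d}  FOLLOW[B]={$,d}
round 2: — fixpoint
  FOLLOW[S]={$,d}  FOLLOW[A]={$,d}  FOLLOW[B]={$,d}

FOLLOW(S) = ["$", "d"]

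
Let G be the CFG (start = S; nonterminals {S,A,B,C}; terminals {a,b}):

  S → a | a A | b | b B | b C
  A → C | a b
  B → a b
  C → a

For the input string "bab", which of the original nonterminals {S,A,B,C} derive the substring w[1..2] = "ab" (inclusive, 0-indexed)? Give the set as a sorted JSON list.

CNF form of G:
  S -> T0 A | T1 B | T1 C | a | b
  A -> T0 T1 | a
  B -> T0 T1
  C -> a
  T0 -> a
  T1 -> b

Fill CYK table bottom-up (cells [i..j] with 1 ≤ i ≤ j ≤ 2 only):
  [1..1]={A,C,S,T0}  "a"  orig:{A,C,S}
  [2..2]={S,T1}  "b"  orig:{S}
  [1..2]={A,B}  "ab"

Original NTs in T[1,2] deriving "ab": ["A", "B"]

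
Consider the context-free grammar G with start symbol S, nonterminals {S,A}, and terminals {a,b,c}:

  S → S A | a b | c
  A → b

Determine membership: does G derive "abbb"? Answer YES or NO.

Convert to CNF:
  S -> S A | T0 T1 | c
  A -> b
  T0 -> a
  T1 -> b

CYK table (by increasing span):
  [0..0]={T0}  "a"  orig:{}
  [1..1]={A,T1}  "b"  orig:{A}
  [2..2]={A,T1}  "b"  orig:{A}
  [3..3]={A,T1}  "b"  orig:{A}
  [0..1]={S}  "ab"
  [1..2]=∅  "bb"
  [2..3]=∅  "bb"
  [0..2]={S}  "abb"
  [1..3]=∅  "bbb"
  [0..3]={S}  "abbb"

S ∈ T[0,3] ⇒ YES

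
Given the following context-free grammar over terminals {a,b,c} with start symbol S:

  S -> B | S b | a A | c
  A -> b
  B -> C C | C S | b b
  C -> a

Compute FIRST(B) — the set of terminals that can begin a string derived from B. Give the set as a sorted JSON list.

FIRST iteration:
pass 1:
  A via A→b: +{b}
  B via B→b b: +{b}
  C via C→a: +{a}
  S via S→B: +{b}
  S via S→a A: +{a}
  S via S→c: +{c}
  FIRST(S)={a,b,c}  FIRST(A)={b}  FIRST(B)={b}  FIRST(C)={a}
pass 2:
  B via B→C C: +{a}
  FIRST(S)={a,b,c}  FIRST(A)={b}  FIRST(B)={a,b}  FIRST(C)={a}
pass 3: done
  FIRST(S)={a,b,c}  FIRST(A)={b}  FIRST(B)={a,b}  FIRST(C)={a}

FIRST(B) = ["a", "b"]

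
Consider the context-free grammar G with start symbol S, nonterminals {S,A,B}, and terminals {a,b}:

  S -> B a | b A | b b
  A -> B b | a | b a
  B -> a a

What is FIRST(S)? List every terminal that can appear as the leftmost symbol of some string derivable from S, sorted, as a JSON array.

FIRST sets, iterate to fixpoint:
iter 1:
  A via A→a: +{a}
  A via A→b a: +{b}
  B via B→a a: +{a}
  S via S→B a: +{a}
  S via S→b A: +{b}
  FIRST[S]={a,b}  FIRST[A]={a,b}  FIRST[B]={a}
iter 2: (stable)
  FIRST[S]={a,b}  FIRST[A]={a,b}  FIRST[B]={a}

FIRST(S) = ["a", "b"]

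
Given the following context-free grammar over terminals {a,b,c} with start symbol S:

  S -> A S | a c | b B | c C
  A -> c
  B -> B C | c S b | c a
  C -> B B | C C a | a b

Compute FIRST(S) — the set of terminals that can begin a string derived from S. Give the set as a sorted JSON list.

FIRST sets, iterate to fixpoint:
pass 1:
  A via A→c: +{c}
  B via B→c S b: +{c}
  C via C→B B: +{c}
  C via C→a b: +{a}
  S via S→A S: +{c}
  S via S→a c: +{a}
  S via S→b B: +{b}
  FIRST[S]={a,b,c}  FIRST[A]={c}  FIRST[B]={c}  FIRST[C]={a,c}
pass 2: (no change)
  FIRST[S]={a,b,c}  FIRST[A]={c}  FIRST[B]={c}  FIRST[C]={a,c}

FIRST(S) = ["a", "b", "c"]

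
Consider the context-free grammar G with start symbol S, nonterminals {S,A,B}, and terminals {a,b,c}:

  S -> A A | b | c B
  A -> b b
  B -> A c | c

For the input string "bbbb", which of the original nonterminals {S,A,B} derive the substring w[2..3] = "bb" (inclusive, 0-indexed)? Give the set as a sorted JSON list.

Convert to CNF:
  S -> A A | T1 B | b
  A -> T0 T0
  B -> A T1 | c
  T0 -> b
  T1 -> c

CYK table (by increasing span) (cells [i..j] with 2 ≤ i ≤ j ≤ 3 only):
  [2..2]={S,T0}  "b"  orig:{S}
  [3..3]={S,T0}  "b"  orig:{S}
  [2..3]={A}  "bb"

Original NTs in T[2,3] deriving "bb": ["A"]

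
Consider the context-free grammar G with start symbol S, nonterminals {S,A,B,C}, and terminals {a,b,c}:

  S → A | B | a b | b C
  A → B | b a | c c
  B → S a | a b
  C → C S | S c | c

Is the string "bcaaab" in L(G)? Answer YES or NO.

CNF form of G:
  S -> S T0 | T0 T1 | T1 C | T1 T0 | T2 T2
  A -> S T0 | T0 T1 | T1 T0 | T2 T2
  B -> S T0 | T0 T1
  C -> C S | S T2 | c
  T0 -> a
  T1 -> b
  T2 -> c

Fill CYK table bottom-up:
  cell(0,0) b: {T1}  orig:{}
  cell(1,1) c: {C,T2}  orig:{C}
  cell(2,2) a: {T0}  orig:{}
  cell(3,3) a: {T0}  orig:{}
  cell(4,4) a: {T0}  orig:{}
  cell(5,5) b: {T1}  orig:{}
  cell(0,1) bc: {S}
  cell(1,2) ca: ∅
  cell(2,3) aa: ∅
  cell(3,4) aa: ∅
  cell(4,5) ab: {A,B,S}
  cell(0,2) bca: {A,B,S}
  cell(1,3) caa: ∅
  cell(2,4) aaa: ∅
  cell(3,5) aab: ∅
  cell(0,3) bcaa: {A,B,S}
  cell(1,4) caaa: ∅
  cell(2,5) aaab: ∅
  cell(0,4) bcaaa: {A,B,S}
  cell(1,5) caaab: ∅
  cell(0,5) bcaaab: ∅

S ∉ T[0,5] ⇒ NO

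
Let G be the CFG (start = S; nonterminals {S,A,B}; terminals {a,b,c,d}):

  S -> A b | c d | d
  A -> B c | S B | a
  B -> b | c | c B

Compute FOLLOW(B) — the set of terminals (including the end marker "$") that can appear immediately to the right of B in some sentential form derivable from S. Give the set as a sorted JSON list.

Compute FIRST by fixpoint:
round 1:
  A via A→a: +{a}
  B via B→b: +{b}
  B via B→c: +{c}
  S via S→A b: +{a}
  S via S→c d: +{c}
  S via S→d: +{d}
  FIRST[S]={a,c,d}  FIRST[A]={a}  FIRST[B]={b,c}
round 2:
  A via A→B c: +{b,c}
  A via A→S B: +{d}
  S via S→A b: +{b}
  FIRST[S]={a,b,c,d}  FIRST[A]={a,b,c,d}  FIRST[B]={b,c}
round 3: done
  FIRST[S]={a,b,c,d}  FIRST[A]={a,b,c,d}  FIRST[B]={b,c}

FOLLOW iteration:
FOLLOW(S) := {$}
iter 1:
  A→B c: FOLLOW(B) ⊇ FIRST(c) = {c}; new: +{c}
  A→S B: FOLLOW(S) ⊇ FIRST(B) = {b,c}; new: +{b,c}
  S→A b: FOLLOW(A) ⊇ FIRST(b) = {b}; new: +{b}
  S: {$,b,c}  A: {b}  B: {c}
iter 2:
  A→S B: FOLLOW(B) ⊇ FOLLOW(A) ⊇ {b}; new: +{b}
  S: {$,b,c}  A: {b}  B: {b,c}
iter 3: (no change)
  S: {$,b,c}  A: {b}  B: {b,c}

FOLLOW(B) = ["b", "c"]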